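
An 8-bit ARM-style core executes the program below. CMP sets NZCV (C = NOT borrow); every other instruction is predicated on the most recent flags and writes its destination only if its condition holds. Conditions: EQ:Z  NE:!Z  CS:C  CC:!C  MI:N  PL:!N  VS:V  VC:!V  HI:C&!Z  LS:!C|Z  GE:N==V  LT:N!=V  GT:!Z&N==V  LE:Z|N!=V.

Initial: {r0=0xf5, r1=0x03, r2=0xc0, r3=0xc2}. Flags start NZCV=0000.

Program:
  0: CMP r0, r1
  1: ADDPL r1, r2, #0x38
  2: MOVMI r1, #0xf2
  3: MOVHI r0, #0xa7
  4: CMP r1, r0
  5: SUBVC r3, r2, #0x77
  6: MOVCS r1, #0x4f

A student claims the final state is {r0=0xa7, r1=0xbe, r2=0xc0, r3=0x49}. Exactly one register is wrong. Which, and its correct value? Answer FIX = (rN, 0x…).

0: ✓ CMP  NZCV=1010
1: · ADDPL
2: ✓ MOVMI  r1←0xf2
3: ✓ MOVHI  r0←0xa7
4: ✓ CMP  NZCV=0010
5: ✓ SUBVC  r3←0x49
6: ✓ MOVCS  r1←0x4f

FIX = (r1, 0x4f)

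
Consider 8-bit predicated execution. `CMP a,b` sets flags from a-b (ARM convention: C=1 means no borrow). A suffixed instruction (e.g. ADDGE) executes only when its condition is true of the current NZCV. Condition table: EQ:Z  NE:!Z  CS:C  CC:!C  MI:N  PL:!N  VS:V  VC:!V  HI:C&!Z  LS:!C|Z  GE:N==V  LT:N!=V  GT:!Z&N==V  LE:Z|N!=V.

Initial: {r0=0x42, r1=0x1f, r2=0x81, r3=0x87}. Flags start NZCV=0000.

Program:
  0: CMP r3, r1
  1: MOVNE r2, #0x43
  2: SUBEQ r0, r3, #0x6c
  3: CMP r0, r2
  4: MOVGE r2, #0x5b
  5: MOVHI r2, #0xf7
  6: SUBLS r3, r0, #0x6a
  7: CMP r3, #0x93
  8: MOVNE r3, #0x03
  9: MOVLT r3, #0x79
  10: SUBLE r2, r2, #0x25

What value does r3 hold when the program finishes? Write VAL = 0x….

[0] flags=0011 → (cmp)
[1] flags=0011 NE?T → r2=0x43
[2] flags=0011 EQ?F → skip
[3] flags=1000 → (cmp)
[4] flags=1000 GE?F → skip
[5] flags=1000 HI?F → skip
[6] flags=1000 LS?T → r3=0xd8
[7] flags=0010 → (cmp)
[8] flags=0010 NE?T → r3=0x03
[9] flags=0010 LT?F → skip
[10] flags=0010 LE?F → skip

VAL = 0x03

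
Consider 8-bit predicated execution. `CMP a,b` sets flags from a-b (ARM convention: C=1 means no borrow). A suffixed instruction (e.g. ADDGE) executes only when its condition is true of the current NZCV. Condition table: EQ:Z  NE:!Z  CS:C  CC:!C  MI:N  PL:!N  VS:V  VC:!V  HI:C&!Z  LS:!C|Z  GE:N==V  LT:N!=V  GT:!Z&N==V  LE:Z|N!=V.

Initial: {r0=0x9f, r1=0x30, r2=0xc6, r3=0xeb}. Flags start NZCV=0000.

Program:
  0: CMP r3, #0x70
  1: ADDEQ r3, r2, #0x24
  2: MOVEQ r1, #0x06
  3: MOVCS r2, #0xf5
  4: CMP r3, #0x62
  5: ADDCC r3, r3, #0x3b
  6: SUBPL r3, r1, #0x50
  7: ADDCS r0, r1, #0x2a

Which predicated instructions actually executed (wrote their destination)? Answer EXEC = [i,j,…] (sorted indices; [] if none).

[0] flags=0011 → (cmp)
[1] flags=0011 EQ?F → skip
[2] flags=0011 EQ?F → skip
[3] flags=0011 CS?T → r2=0xf5
[4] flags=1010 → (cmp)
[5] flags=1010 CC?F → skip
[6] flags=1010 PL?F → skip
[7] flags=1010 CS?T → r0=0x5a

EXEC = [3,7]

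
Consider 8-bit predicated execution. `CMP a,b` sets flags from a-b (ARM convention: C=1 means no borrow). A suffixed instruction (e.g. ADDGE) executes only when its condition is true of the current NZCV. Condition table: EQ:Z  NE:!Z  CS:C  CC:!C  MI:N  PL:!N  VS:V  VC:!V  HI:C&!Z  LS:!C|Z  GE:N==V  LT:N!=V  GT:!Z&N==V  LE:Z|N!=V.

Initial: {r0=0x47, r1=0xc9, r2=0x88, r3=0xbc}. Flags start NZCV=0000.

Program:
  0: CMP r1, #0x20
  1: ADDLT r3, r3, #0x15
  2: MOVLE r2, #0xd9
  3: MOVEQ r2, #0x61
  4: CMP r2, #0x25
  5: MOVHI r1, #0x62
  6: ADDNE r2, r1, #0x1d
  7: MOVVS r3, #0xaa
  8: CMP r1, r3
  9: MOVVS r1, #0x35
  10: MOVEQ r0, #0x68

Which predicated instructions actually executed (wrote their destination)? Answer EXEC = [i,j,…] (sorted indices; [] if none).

[0] flags=1010 → (cmp)
[1] flags=1010 LT?T → r3=0xd1
[2] flags=1010 LE?T → r2=0xd9
[3] flags=1010 EQ?F → skip
[4] flags=1010 → (cmp)
[5] flags=1010 HI?T → r1=0x62
[6] flags=1010 NE?T → r2=0x7f
[7] flags=1010 VS?F → skip
[8] flags=1001 → (cmp)
[9] flags=1001 VS?T → r1=0x35
[10] flags=1001 EQ?F → skip

EXEC = [1,2,5,6,9]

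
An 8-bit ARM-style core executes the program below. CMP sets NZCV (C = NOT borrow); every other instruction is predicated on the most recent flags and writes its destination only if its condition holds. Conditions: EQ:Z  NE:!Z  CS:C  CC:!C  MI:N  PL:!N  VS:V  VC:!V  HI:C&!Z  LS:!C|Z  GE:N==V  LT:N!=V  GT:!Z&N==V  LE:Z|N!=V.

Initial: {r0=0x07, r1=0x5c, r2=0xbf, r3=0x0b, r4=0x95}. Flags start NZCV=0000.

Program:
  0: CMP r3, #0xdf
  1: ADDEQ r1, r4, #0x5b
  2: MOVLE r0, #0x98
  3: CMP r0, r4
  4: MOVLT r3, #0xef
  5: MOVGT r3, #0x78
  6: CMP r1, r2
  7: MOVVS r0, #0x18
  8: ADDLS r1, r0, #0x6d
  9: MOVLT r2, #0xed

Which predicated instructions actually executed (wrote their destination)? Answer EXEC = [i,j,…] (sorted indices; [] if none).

EXEC = [5,7,8]

[0] flags=0000 → (cmp)
[1] flags=0000 EQ?F → skip
[2] flags=0000 LE?F → skip
[3] flags=0000 → (cmp)
[4] flags=0000 LT?F → skip
[5] flags=0000 GT?T → r3=0x78
[6] flags=1001 → (cmp)
[7] flags=1001 VS?T → r0=0x18
[8] flags=1001 LS?T → r1=0x85
[9] flags=1001 LT?F → skip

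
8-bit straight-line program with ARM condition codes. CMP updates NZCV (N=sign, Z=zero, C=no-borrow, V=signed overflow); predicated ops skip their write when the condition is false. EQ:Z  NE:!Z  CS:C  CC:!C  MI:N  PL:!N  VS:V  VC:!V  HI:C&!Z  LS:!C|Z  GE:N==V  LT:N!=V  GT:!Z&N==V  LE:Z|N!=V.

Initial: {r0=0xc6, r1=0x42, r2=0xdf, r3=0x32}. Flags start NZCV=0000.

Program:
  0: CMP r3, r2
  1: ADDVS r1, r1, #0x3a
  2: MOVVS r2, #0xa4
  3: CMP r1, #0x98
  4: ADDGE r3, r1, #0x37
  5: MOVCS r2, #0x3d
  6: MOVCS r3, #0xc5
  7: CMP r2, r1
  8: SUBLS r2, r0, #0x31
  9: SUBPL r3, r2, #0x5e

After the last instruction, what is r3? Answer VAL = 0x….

VAL = 0x79

0: ✓ CMP  NZCV=0000
1: · ADDVS
2: · MOVVS
3: ✓ CMP  NZCV=1001
4: ✓ ADDGE  r3←0x79
5: · MOVCS
6: · MOVCS
7: ✓ CMP  NZCV=1010
8: · SUBLS
9: · SUBPL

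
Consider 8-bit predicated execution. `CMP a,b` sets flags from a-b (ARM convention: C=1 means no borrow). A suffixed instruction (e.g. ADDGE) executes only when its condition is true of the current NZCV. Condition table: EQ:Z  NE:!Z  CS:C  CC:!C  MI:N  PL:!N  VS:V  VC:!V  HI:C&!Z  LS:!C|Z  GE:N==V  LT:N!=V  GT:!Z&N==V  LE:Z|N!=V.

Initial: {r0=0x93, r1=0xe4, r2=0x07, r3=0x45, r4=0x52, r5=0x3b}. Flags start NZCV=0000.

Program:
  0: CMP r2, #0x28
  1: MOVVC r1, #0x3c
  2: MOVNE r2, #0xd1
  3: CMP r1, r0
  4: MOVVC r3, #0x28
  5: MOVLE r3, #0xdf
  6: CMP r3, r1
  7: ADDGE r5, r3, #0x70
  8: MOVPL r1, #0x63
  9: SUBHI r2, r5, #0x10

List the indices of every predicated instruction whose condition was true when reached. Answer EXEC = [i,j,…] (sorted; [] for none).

EXEC = [1,2,7,8,9]

0: ✓ CMP  NZCV=1000
1: ✓ MOVVC  r1←0x3c
2: ✓ MOVNE  r2←0xd1
3: ✓ CMP  NZCV=1001
4: · MOVVC
5: · MOVLE
6: ✓ CMP  NZCV=0010
7: ✓ ADDGE  r5←0xb5
8: ✓ MOVPL  r1←0x63
9: ✓ SUBHI  r2←0xa5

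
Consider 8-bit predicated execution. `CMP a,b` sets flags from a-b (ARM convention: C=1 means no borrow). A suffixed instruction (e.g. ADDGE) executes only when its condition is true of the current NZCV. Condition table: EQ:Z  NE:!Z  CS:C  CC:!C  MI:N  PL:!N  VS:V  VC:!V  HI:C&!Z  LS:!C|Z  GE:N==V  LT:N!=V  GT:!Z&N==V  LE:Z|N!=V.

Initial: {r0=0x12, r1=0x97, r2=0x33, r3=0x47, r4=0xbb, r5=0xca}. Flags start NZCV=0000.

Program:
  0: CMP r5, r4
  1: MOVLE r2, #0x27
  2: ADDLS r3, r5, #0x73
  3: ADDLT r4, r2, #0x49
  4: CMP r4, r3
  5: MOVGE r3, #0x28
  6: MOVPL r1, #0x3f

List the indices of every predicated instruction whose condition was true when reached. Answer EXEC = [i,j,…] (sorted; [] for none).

0: ✓ CMP  NZCV=0010
1: · MOVLE
2: · ADDLS
3: · ADDLT
4: ✓ CMP  NZCV=0011
5: · MOVGE
6: ✓ MOVPL  r1←0x3f

EXEC = [6]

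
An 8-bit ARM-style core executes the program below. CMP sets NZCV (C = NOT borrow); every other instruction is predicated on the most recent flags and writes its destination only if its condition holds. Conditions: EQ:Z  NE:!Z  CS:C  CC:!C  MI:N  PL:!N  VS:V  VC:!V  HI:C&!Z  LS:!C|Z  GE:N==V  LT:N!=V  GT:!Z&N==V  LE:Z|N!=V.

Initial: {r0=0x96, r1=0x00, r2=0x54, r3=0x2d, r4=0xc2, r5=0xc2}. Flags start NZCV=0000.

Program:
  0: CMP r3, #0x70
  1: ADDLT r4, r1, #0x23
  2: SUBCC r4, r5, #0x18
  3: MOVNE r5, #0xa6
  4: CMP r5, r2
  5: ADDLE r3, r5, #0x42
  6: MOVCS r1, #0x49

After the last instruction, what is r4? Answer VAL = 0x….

VAL = 0xaa

0: ✓ CMP  NZCV=1000
1: ✓ ADDLT  r4←0x23
2: ✓ SUBCC  r4←0xaa
3: ✓ MOVNE  r5←0xa6
4: ✓ CMP  NZCV=0011
5: ✓ ADDLE  r3←0xe8
6: ✓ MOVCS  r1←0x49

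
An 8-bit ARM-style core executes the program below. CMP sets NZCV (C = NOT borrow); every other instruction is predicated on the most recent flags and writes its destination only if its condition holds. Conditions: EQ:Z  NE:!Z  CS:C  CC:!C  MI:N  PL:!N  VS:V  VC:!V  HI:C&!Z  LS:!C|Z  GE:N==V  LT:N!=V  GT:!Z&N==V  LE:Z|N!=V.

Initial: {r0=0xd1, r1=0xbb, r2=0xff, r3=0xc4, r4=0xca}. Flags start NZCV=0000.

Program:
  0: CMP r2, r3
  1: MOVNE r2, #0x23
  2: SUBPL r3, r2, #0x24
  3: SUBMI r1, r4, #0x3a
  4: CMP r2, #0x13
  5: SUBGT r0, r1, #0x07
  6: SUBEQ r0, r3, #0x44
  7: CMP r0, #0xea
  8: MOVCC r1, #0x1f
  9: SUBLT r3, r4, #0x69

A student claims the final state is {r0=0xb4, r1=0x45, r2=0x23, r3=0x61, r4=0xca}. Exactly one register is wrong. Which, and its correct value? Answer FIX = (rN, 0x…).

0: ✓ CMP  NZCV=0010
1: ✓ MOVNE  r2←0x23
2: ✓ SUBPL  r3←0xff
3: · SUBMI
4: ✓ CMP  NZCV=0010
5: ✓ SUBGT  r0←0xb4
6: · SUBEQ
7: ✓ CMP  NZCV=1000
8: ✓ MOVCC  r1←0x1f
9: ✓ SUBLT  r3←0x61

FIX = (r1, 0x1f)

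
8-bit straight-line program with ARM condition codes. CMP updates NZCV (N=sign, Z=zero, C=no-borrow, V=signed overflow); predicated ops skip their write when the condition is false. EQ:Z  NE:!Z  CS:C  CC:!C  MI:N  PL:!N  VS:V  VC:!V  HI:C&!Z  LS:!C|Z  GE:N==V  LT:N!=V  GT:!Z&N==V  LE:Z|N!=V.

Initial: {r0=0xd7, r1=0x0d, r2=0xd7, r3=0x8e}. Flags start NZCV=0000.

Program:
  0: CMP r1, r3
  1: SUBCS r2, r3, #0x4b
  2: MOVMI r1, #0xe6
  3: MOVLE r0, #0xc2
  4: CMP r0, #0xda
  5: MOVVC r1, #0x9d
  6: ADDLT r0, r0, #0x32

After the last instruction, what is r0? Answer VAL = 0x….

VAL = 0x09

[0] flags=0000 → (cmp)
[1] flags=0000 CS?F → skip
[2] flags=0000 MI?F → skip
[3] flags=0000 LE?F → skip
[4] flags=1000 → (cmp)
[5] flags=1000 VC?T → r1=0x9d
[6] flags=1000 LT?T → r0=0x09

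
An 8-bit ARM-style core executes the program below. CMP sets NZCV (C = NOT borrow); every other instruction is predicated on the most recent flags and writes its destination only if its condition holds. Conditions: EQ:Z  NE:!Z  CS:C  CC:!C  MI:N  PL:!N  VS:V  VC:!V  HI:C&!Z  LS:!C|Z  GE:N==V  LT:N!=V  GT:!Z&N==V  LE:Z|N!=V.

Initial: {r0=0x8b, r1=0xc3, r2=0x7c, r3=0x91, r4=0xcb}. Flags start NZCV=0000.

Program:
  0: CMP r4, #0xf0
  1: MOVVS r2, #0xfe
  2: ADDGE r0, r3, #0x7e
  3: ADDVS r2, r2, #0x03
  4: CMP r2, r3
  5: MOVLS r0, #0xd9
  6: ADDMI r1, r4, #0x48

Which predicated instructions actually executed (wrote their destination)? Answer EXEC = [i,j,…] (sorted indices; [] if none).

0: ✓ CMP  NZCV=1000
1: · MOVVS
2: · ADDGE
3: · ADDVS
4: ✓ CMP  NZCV=1001
5: ✓ MOVLS  r0←0xd9
6: ✓ ADDMI  r1←0x13

EXEC = [5,6]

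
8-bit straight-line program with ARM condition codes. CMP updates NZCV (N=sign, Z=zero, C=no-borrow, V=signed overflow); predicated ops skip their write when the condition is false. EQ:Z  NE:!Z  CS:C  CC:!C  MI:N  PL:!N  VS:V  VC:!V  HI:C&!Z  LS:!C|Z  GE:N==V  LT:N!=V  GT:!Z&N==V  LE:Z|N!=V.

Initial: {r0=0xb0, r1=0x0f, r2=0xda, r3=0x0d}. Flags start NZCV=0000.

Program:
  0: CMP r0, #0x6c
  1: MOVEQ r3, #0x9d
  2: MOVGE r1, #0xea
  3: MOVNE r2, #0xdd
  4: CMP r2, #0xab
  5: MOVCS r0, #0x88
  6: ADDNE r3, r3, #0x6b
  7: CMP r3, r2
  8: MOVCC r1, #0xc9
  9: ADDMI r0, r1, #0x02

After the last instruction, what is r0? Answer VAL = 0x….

VAL = 0xcb

[0] flags=0011 → (cmp)
[1] flags=0011 EQ?F → skip
[2] flags=0011 GE?F → skip
[3] flags=0011 NE?T → r2=0xdd
[4] flags=0010 → (cmp)
[5] flags=0010 CS?T → r0=0x88
[6] flags=0010 NE?T → r3=0x78
[7] flags=1001 → (cmp)
[8] flags=1001 CC?T → r1=0xc9
[9] flags=1001 MI?T → r0=0xcb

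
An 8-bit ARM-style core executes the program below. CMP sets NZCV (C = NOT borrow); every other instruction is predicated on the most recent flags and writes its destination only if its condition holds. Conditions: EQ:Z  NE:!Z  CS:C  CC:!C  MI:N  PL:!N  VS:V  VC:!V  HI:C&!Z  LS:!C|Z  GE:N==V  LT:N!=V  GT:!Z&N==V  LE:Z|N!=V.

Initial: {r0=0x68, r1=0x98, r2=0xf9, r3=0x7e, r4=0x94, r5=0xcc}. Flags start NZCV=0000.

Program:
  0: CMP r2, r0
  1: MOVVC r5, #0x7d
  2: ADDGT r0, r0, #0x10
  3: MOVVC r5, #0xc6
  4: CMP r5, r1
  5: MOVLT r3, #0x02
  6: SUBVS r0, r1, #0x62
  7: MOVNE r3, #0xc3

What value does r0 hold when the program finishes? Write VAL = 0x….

0: ✓ CMP  NZCV=1010
1: ✓ MOVVC  r5←0x7d
2: · ADDGT
3: ✓ MOVVC  r5←0xc6
4: ✓ CMP  NZCV=0010
5: · MOVLT
6: · SUBVS
7: ✓ MOVNE  r3←0xc3

VAL = 0x68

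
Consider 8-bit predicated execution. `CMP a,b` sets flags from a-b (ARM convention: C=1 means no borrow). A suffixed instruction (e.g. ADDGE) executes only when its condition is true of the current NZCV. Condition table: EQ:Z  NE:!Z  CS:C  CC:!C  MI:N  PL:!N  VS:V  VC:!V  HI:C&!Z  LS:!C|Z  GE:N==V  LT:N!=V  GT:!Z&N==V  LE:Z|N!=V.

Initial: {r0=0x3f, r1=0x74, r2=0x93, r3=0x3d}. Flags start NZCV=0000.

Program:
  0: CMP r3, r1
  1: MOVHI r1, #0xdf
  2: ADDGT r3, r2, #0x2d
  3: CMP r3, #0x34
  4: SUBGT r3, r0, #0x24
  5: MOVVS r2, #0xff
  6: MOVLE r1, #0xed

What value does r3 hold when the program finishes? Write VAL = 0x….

VAL = 0x1b

[0] flags=1000 → (cmp)
[1] flags=1000 HI?F → skip
[2] flags=1000 GT?F → skip
[3] flags=0010 → (cmp)
[4] flags=0010 GT?T → r3=0x1b
[5] flags=0010 VS?F → skip
[6] flags=0010 LE?F → skip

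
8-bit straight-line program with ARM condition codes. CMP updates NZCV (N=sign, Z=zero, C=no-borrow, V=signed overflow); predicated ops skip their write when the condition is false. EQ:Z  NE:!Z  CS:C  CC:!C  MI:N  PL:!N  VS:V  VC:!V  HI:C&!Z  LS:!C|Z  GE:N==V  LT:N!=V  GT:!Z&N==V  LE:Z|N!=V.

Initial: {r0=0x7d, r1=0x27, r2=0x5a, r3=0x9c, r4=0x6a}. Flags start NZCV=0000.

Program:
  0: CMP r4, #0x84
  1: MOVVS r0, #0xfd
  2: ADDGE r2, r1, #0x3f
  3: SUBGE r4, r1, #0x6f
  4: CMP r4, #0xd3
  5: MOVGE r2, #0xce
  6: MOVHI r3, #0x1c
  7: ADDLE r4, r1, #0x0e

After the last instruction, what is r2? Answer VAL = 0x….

[0] flags=1001 → (cmp)
[1] flags=1001 VS?T → r0=0xfd
[2] flags=1001 GE?T → r2=0x66
[3] flags=1001 GE?T → r4=0xb8
[4] flags=1000 → (cmp)
[5] flags=1000 GE?F → skip
[6] flags=1000 HI?F → skip
[7] flags=1000 LE?T → r4=0x35

VAL = 0x66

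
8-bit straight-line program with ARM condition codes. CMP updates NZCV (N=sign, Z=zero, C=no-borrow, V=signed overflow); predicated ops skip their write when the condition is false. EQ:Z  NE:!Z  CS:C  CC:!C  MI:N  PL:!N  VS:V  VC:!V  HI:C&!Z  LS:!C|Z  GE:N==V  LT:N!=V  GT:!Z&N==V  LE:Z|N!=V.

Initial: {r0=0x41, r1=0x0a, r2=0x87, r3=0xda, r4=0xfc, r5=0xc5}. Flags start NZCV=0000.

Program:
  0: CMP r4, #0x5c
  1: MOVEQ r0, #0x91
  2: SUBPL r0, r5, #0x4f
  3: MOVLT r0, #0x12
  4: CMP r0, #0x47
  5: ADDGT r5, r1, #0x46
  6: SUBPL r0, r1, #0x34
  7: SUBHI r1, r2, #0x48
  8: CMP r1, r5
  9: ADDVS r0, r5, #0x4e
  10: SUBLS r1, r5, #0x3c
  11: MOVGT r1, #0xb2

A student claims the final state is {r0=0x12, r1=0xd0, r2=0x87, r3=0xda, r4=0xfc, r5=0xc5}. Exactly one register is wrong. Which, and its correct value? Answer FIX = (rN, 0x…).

FIX = (r1, 0xb2)

0: ✓ CMP  NZCV=1010
1: · MOVEQ
2: · SUBPL
3: ✓ MOVLT  r0←0x12
4: ✓ CMP  NZCV=1000
5: · ADDGT
6: · SUBPL
7: · SUBHI
8: ✓ CMP  NZCV=0000
9: · ADDVS
10: ✓ SUBLS  r1←0x89
11: ✓ MOVGT  r1←0xb2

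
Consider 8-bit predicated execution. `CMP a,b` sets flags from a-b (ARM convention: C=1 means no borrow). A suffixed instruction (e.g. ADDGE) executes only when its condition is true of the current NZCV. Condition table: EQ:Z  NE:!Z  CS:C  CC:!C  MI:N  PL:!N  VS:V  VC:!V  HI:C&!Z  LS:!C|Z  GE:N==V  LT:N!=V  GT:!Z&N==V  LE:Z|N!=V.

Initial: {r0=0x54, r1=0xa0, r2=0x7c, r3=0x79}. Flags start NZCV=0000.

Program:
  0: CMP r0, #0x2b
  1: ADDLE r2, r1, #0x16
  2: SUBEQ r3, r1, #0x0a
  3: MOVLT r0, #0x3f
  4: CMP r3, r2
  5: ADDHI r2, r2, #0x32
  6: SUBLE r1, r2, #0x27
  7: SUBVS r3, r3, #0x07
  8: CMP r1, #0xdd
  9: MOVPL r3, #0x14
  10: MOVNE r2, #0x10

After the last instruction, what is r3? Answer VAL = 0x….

VAL = 0x14

0: ✓ CMP  NZCV=0010
1: · ADDLE
2: · SUBEQ
3: · MOVLT
4: ✓ CMP  NZCV=1000
5: · ADDHI
6: ✓ SUBLE  r1←0x55
7: · SUBVS
8: ✓ CMP  NZCV=0000
9: ✓ MOVPL  r3←0x14
10: ✓ MOVNE  r2←0x10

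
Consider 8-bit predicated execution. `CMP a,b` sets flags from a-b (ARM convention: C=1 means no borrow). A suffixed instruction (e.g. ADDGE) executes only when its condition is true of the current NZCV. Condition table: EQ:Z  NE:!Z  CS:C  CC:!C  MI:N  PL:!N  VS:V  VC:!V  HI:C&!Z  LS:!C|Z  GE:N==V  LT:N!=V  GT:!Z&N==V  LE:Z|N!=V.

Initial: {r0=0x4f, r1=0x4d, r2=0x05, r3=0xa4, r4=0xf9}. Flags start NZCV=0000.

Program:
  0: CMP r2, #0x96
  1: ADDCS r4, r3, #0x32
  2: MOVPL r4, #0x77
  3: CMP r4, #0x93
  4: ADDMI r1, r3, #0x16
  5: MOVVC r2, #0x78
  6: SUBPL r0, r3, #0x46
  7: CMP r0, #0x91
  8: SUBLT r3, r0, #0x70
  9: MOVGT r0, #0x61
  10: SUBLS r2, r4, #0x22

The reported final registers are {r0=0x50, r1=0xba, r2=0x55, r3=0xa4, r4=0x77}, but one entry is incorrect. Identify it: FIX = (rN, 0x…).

0: ✓ CMP  NZCV=0000
1: · ADDCS
2: ✓ MOVPL  r4←0x77
3: ✓ CMP  NZCV=1001
4: ✓ ADDMI  r1←0xba
5: · MOVVC
6: · SUBPL
7: ✓ CMP  NZCV=1001
8: · SUBLT
9: ✓ MOVGT  r0←0x61
10: ✓ SUBLS  r2←0x55

FIX = (r0, 0x61)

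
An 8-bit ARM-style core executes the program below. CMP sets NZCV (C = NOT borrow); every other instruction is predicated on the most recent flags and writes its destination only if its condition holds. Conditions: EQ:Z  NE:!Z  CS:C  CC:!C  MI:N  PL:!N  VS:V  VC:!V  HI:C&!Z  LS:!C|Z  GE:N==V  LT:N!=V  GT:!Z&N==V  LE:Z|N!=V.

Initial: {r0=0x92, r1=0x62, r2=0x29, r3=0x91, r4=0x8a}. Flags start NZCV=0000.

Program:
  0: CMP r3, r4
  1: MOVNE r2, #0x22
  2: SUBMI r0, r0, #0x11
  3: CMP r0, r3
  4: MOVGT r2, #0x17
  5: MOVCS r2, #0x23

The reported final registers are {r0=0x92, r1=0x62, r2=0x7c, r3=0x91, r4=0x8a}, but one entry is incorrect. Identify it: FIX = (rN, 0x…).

[0] flags=0010 → (cmp)
[1] flags=0010 NE?T → r2=0x22
[2] flags=0010 MI?F → skip
[3] flags=0010 → (cmp)
[4] flags=0010 GT?T → r2=0x17
[5] flags=0010 CS?T → r2=0x23

FIX = (r2, 0x23)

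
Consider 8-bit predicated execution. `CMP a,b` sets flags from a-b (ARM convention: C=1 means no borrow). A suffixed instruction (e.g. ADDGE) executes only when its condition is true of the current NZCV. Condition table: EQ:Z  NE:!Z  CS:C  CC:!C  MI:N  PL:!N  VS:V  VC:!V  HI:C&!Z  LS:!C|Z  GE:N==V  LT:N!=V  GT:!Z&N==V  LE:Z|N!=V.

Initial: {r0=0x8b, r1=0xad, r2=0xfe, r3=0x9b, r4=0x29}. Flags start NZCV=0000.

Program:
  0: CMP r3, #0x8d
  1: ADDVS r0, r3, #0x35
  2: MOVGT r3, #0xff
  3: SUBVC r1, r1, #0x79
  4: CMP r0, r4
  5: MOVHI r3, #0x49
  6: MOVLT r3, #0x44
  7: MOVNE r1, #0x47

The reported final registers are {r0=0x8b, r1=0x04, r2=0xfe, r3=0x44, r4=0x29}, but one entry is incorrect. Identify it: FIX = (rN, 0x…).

0: ✓ CMP  NZCV=0010
1: · ADDVS
2: ✓ MOVGT  r3←0xff
3: ✓ SUBVC  r1←0x34
4: ✓ CMP  NZCV=0011
5: ✓ MOVHI  r3←0x49
6: ✓ MOVLT  r3←0x44
7: ✓ MOVNE  r1←0x47

FIX = (r1, 0x47)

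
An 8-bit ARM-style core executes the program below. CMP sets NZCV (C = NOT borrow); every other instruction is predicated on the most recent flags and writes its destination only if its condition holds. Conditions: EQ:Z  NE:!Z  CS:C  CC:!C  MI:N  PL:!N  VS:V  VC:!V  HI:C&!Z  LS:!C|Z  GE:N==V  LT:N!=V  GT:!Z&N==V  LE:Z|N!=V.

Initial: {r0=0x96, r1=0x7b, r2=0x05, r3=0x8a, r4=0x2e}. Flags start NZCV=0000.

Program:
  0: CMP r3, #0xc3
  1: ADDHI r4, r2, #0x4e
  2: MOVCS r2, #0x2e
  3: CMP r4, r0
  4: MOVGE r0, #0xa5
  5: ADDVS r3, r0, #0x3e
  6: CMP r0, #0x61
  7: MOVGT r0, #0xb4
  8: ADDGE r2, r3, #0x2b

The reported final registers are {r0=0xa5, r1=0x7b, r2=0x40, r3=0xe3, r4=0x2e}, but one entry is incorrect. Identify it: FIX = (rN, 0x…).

FIX = (r2, 0x05)

[0] flags=1000 → (cmp)
[1] flags=1000 HI?F → skip
[2] flags=1000 CS?F → skip
[3] flags=1001 → (cmp)
[4] flags=1001 GE?T → r0=0xa5
[5] flags=1001 VS?T → r3=0xe3
[6] flags=0011 → (cmp)
[7] flags=0011 GT?F → skip
[8] flags=0011 GE?F → skip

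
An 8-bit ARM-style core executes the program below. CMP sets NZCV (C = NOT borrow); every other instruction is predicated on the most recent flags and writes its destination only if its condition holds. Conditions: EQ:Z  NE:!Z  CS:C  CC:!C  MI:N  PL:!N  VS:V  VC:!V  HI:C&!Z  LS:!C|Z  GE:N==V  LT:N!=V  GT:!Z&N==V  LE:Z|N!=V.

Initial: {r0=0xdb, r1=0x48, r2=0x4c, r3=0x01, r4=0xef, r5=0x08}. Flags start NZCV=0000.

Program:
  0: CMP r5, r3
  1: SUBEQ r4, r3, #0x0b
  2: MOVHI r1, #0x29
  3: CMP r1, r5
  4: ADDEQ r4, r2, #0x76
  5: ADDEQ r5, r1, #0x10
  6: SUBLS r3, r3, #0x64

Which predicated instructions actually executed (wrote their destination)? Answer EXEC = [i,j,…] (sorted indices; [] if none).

[0] flags=0010 → (cmp)
[1] flags=0010 EQ?F → skip
[2] flags=0010 HI?T → r1=0x29
[3] flags=0010 → (cmp)
[4] flags=0010 EQ?F → skip
[5] flags=0010 EQ?F → skip
[6] flags=0010 LS?F → skip

EXEC = [2]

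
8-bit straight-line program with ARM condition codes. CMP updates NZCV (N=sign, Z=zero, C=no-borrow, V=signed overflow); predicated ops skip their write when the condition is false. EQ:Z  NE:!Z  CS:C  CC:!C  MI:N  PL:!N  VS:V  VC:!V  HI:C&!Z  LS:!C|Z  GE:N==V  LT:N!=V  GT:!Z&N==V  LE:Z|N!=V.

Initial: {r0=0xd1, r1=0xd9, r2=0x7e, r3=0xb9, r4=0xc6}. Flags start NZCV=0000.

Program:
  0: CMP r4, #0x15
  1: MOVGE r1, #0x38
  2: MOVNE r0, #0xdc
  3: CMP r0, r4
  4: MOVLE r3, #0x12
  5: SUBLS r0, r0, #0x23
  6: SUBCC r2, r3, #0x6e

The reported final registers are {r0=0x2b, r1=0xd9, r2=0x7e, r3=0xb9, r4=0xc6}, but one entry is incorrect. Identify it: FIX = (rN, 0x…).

[0] flags=1010 → (cmp)
[1] flags=1010 GE?F → skip
[2] flags=1010 NE?T → r0=0xdc
[3] flags=0010 → (cmp)
[4] flags=0010 LE?F → skip
[5] flags=0010 LS?F → skip
[6] flags=0010 CC?F → skip

FIX = (r0, 0xdc)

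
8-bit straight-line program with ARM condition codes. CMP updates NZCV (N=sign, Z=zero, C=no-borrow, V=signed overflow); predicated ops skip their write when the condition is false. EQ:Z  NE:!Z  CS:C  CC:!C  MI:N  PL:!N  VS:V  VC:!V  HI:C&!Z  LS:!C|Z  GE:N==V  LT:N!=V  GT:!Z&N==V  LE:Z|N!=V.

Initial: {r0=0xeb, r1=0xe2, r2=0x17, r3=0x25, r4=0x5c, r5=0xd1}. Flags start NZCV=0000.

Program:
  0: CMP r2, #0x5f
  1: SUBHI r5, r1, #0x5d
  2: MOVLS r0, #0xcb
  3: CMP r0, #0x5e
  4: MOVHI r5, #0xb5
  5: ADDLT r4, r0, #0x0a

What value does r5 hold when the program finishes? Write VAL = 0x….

VAL = 0xb5

[0] flags=1000 → (cmp)
[1] flags=1000 HI?F → skip
[2] flags=1000 LS?T → r0=0xcb
[3] flags=0011 → (cmp)
[4] flags=0011 HI?T → r5=0xb5
[5] flags=0011 LT?T → r4=0xd5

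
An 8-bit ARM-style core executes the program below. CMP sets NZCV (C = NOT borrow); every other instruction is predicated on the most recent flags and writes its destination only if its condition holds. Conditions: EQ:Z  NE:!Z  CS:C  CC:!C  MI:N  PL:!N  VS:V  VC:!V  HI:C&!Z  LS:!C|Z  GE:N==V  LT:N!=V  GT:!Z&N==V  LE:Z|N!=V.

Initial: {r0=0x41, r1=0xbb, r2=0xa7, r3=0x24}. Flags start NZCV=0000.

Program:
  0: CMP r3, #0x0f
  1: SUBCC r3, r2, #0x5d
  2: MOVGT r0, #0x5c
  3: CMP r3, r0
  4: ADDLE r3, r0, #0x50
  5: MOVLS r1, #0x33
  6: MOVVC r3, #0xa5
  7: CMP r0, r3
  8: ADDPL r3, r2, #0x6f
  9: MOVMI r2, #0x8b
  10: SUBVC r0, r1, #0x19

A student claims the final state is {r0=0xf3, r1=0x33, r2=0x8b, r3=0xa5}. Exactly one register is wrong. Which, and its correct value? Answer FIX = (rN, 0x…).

[0] flags=0010 → (cmp)
[1] flags=0010 CC?F → skip
[2] flags=0010 GT?T → r0=0x5c
[3] flags=1000 → (cmp)
[4] flags=1000 LE?T → r3=0xac
[5] flags=1000 LS?T → r1=0x33
[6] flags=1000 VC?T → r3=0xa5
[7] flags=1001 → (cmp)
[8] flags=1001 PL?F → skip
[9] flags=1001 MI?T → r2=0x8b
[10] flags=1001 VC?F → skip

FIX = (r0, 0x5c)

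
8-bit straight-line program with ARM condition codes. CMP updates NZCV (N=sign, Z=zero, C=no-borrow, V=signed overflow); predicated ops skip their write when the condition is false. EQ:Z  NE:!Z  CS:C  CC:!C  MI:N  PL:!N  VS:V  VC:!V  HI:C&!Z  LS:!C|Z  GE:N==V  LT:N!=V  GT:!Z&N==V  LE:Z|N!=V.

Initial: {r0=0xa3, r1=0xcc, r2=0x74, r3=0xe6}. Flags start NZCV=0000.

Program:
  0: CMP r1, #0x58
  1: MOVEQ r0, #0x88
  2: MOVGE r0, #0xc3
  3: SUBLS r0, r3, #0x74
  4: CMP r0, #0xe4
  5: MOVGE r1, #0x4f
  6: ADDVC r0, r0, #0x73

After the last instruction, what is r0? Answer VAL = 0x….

[0] flags=0011 → (cmp)
[1] flags=0011 EQ?F → skip
[2] flags=0011 GE?F → skip
[3] flags=0011 LS?F → skip
[4] flags=1000 → (cmp)
[5] flags=1000 GE?F → skip
[6] flags=1000 VC?T → r0=0x16

VAL = 0x16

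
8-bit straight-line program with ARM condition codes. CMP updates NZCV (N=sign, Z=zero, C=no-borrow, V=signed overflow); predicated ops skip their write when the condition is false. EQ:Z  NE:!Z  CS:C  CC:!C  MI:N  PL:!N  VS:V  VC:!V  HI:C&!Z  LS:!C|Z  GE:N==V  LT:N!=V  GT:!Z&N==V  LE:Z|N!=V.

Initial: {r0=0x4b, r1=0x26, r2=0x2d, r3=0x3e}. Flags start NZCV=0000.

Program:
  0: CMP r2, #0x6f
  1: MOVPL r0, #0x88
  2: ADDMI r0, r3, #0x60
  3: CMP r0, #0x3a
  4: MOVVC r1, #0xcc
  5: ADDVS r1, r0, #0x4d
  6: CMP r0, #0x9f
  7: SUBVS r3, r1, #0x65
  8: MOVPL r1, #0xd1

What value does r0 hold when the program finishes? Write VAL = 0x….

VAL = 0x9e

[0] flags=1000 → (cmp)
[1] flags=1000 PL?F → skip
[2] flags=1000 MI?T → r0=0x9e
[3] flags=0011 → (cmp)
[4] flags=0011 VC?F → skip
[5] flags=0011 VS?T → r1=0xeb
[6] flags=1000 → (cmp)
[7] flags=1000 VS?F → skip
[8] flags=1000 PL?F → skip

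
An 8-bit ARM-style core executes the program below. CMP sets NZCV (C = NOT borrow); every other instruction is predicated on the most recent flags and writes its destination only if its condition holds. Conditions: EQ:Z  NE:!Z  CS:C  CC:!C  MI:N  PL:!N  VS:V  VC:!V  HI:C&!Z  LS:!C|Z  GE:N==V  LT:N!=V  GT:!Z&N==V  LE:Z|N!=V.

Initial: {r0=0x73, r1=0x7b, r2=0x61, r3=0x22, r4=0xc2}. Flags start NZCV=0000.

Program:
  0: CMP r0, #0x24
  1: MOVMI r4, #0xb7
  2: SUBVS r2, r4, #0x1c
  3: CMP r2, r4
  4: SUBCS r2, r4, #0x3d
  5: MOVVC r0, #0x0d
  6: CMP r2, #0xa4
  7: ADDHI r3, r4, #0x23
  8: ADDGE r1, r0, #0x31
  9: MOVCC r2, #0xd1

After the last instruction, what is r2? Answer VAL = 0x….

VAL = 0xd1

[0] flags=0010 → (cmp)
[1] flags=0010 MI?F → skip
[2] flags=0010 VS?F → skip
[3] flags=1001 → (cmp)
[4] flags=1001 CS?F → skip
[5] flags=1001 VC?F → skip
[6] flags=1001 → (cmp)
[7] flags=1001 HI?F → skip
[8] flags=1001 GE?T → r1=0xa4
[9] flags=1001 CC?T → r2=0xd1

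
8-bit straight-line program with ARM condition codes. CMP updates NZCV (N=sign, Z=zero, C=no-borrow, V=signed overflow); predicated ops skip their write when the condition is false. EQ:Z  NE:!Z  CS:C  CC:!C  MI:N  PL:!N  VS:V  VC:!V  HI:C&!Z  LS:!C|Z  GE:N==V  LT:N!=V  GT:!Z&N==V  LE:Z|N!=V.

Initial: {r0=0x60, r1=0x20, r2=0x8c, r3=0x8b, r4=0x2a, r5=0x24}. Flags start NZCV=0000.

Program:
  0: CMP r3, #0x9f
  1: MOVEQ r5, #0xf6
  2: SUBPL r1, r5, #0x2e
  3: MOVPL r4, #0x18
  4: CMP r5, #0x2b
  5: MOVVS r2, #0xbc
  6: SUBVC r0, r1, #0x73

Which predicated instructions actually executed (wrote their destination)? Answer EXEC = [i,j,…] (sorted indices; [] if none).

[0] flags=1000 → (cmp)
[1] flags=1000 EQ?F → skip
[2] flags=1000 PL?F → skip
[3] flags=1000 PL?F → skip
[4] flags=1000 → (cmp)
[5] flags=1000 VS?F → skip
[6] flags=1000 VC?T → r0=0xad

EXEC = [6]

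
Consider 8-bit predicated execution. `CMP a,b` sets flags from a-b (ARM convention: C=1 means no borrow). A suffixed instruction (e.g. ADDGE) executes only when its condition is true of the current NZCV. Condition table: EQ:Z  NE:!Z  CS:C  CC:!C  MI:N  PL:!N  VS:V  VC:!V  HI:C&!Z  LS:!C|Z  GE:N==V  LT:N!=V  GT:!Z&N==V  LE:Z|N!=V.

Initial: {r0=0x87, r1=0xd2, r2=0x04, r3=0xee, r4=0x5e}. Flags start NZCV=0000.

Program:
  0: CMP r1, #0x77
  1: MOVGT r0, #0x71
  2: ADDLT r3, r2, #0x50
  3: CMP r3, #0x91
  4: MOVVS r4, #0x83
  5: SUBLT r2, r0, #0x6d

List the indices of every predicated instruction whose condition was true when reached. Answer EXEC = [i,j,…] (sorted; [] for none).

EXEC = [2,4]

0: ✓ CMP  NZCV=0011
1: · MOVGT
2: ✓ ADDLT  r3←0x54
3: ✓ CMP  NZCV=1001
4: ✓ MOVVS  r4←0x83
5: · SUBLT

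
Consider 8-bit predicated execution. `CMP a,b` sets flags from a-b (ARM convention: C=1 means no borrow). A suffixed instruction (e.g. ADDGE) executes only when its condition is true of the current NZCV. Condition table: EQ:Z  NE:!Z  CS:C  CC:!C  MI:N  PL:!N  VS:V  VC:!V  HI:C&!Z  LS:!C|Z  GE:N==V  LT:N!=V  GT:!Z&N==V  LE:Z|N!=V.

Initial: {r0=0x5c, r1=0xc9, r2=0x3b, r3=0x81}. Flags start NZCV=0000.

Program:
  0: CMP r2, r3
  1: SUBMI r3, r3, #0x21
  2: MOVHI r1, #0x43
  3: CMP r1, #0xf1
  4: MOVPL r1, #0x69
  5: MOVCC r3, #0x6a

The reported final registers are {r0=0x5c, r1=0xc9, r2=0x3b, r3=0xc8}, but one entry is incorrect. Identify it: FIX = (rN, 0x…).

[0] flags=1001 → (cmp)
[1] flags=1001 MI?T → r3=0x60
[2] flags=1001 HI?F → skip
[3] flags=1000 → (cmp)
[4] flags=1000 PL?F → skip
[5] flags=1000 CC?T → r3=0x6a

FIX = (r3, 0x6a)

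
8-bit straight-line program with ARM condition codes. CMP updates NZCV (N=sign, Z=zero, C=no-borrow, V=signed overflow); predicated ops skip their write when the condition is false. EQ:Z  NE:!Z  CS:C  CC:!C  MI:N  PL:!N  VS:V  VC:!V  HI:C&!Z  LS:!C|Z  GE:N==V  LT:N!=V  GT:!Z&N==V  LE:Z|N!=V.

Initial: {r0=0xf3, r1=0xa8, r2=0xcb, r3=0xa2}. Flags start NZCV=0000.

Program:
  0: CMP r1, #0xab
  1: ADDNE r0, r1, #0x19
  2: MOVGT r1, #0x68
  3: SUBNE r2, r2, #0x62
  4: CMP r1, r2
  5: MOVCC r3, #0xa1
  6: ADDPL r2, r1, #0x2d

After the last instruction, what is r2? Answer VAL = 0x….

[0] flags=1000 → (cmp)
[1] flags=1000 NE?T → r0=0xc1
[2] flags=1000 GT?F → skip
[3] flags=1000 NE?T → r2=0x69
[4] flags=0011 → (cmp)
[5] flags=0011 CC?F → skip
[6] flags=0011 PL?T → r2=0xd5

VAL = 0xd5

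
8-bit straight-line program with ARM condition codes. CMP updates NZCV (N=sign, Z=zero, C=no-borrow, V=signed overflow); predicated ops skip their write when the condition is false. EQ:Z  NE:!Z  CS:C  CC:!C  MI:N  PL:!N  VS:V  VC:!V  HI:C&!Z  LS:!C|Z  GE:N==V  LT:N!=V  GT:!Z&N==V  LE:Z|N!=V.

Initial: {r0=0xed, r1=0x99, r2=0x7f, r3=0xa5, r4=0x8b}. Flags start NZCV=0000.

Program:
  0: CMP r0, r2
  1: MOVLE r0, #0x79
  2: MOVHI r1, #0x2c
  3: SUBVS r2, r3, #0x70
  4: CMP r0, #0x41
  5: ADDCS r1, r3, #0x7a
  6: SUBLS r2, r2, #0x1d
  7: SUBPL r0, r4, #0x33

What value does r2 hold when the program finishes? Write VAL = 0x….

0: ✓ CMP  NZCV=0011
1: ✓ MOVLE  r0←0x79
2: ✓ MOVHI  r1←0x2c
3: ✓ SUBVS  r2←0x35
4: ✓ CMP  NZCV=0010
5: ✓ ADDCS  r1←0x1f
6: · SUBLS
7: ✓ SUBPL  r0←0x58

VAL = 0x35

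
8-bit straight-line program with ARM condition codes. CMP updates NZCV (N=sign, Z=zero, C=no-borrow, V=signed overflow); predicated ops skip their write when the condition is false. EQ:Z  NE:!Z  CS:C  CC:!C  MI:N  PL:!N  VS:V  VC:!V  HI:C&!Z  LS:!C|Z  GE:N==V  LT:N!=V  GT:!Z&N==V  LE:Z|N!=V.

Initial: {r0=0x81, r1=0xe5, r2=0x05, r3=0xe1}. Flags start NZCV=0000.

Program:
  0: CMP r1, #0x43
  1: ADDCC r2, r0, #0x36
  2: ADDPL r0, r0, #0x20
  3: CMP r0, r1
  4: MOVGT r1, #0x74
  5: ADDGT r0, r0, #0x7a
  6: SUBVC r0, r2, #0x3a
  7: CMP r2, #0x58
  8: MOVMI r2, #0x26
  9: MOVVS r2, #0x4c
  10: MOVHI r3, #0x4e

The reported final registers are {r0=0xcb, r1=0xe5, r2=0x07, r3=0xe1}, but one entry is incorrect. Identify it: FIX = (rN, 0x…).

0: ✓ CMP  NZCV=1010
1: · ADDCC
2: · ADDPL
3: ✓ CMP  NZCV=1000
4: · MOVGT
5: · ADDGT
6: ✓ SUBVC  r0←0xcb
7: ✓ CMP  NZCV=1000
8: ✓ MOVMI  r2←0x26
9: · MOVVS
10: · MOVHI

FIX = (r2, 0x26)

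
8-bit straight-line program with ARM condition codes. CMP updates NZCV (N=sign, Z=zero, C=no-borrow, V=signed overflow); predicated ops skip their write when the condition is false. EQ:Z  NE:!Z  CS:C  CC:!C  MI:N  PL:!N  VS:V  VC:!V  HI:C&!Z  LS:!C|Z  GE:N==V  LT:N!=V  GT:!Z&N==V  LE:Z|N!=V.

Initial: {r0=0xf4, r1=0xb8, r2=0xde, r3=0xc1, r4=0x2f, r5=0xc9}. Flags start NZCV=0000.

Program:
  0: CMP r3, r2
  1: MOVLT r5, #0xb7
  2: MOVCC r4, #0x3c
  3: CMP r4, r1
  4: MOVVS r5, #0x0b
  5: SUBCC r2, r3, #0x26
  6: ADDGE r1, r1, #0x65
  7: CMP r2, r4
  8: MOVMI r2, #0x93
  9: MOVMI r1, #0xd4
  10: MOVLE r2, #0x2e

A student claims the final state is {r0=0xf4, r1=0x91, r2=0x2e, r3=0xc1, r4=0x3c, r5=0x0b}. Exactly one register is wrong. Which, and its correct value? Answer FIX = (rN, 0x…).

FIX = (r1, 0x1d)

[0] flags=1000 → (cmp)
[1] flags=1000 LT?T → r5=0xb7
[2] flags=1000 CC?T → r4=0x3c
[3] flags=1001 → (cmp)
[4] flags=1001 VS?T → r5=0x0b
[5] flags=1001 CC?T → r2=0x9b
[6] flags=1001 GE?T → r1=0x1d
[7] flags=0011 → (cmp)
[8] flags=0011 MI?F → skip
[9] flags=0011 MI?F → skip
[10] flags=0011 LE?T → r2=0x2e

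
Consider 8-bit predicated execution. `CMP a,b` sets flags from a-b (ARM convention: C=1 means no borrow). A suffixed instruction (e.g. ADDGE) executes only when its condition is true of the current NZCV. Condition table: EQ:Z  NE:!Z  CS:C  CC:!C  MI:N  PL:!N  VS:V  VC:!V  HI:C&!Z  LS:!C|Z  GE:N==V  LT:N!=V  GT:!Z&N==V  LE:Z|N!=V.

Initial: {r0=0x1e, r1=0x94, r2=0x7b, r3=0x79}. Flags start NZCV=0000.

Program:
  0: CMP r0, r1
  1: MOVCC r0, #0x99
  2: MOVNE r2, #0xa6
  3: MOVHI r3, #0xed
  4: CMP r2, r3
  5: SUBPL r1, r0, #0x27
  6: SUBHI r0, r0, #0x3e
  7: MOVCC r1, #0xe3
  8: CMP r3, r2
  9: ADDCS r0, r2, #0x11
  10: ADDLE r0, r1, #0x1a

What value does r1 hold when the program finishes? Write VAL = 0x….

VAL = 0x72

[0] flags=1001 → (cmp)
[1] flags=1001 CC?T → r0=0x99
[2] flags=1001 NE?T → r2=0xa6
[3] flags=1001 HI?F → skip
[4] flags=0011 → (cmp)
[5] flags=0011 PL?T → r1=0x72
[6] flags=0011 HI?T → r0=0x5b
[7] flags=0011 CC?F → skip
[8] flags=1001 → (cmp)
[9] flags=1001 CS?F → skip
[10] flags=1001 LE?F → skip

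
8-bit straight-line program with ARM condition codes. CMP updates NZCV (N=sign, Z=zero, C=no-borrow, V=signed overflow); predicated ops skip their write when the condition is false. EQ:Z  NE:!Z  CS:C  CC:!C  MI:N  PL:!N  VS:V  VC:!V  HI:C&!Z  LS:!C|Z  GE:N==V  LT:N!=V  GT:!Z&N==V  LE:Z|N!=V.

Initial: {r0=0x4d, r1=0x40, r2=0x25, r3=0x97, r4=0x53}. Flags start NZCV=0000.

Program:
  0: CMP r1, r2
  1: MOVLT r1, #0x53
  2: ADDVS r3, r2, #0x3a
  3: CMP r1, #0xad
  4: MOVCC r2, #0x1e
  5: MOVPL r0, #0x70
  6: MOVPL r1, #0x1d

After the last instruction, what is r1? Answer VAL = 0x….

0: ✓ CMP  NZCV=0010
1: · MOVLT
2: · ADDVS
3: ✓ CMP  NZCV=1001
4: ✓ MOVCC  r2←0x1e
5: · MOVPL
6: · MOVPL

VAL = 0x40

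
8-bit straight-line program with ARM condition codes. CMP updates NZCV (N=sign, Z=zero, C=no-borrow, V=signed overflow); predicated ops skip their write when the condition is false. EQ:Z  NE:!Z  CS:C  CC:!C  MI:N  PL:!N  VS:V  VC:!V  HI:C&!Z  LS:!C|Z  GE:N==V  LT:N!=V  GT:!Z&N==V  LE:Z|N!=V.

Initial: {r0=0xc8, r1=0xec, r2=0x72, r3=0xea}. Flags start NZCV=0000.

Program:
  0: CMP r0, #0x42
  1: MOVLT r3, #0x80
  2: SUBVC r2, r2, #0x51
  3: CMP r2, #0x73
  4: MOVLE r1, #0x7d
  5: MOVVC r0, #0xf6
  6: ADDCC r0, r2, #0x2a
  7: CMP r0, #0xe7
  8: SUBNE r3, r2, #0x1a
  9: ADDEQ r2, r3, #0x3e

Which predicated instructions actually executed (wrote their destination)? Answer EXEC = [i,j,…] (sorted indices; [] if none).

EXEC = [1,2,4,5,6,8]

[0] flags=1010 → (cmp)
[1] flags=1010 LT?T → r3=0x80
[2] flags=1010 VC?T → r2=0x21
[3] flags=1000 → (cmp)
[4] flags=1000 LE?T → r1=0x7d
[5] flags=1000 VC?T → r0=0xf6
[6] flags=1000 CC?T → r0=0x4b
[7] flags=0000 → (cmp)
[8] flags=0000 NE?T → r3=0x07
[9] flags=0000 EQ?F → skip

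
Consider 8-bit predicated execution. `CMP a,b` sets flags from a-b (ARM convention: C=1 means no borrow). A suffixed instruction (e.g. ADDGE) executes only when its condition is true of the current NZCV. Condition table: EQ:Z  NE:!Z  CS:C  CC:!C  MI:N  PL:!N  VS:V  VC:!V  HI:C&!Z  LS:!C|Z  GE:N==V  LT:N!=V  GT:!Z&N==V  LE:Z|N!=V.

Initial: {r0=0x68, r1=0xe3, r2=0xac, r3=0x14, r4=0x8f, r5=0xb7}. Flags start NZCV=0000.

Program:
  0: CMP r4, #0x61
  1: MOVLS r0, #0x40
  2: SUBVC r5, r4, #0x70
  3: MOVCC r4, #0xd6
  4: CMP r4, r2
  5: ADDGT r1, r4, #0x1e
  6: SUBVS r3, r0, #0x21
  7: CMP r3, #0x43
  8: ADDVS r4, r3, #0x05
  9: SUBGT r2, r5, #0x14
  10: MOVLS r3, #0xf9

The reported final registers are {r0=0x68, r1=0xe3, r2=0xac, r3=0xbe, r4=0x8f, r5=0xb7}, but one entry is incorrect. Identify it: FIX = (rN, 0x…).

FIX = (r3, 0xf9)

0: ✓ CMP  NZCV=0011
1: · MOVLS
2: · SUBVC
3: · MOVCC
4: ✓ CMP  NZCV=1000
5: · ADDGT
6: · SUBVS
7: ✓ CMP  NZCV=1000
8: · ADDVS
9: · SUBGT
10: ✓ MOVLS  r3←0xf9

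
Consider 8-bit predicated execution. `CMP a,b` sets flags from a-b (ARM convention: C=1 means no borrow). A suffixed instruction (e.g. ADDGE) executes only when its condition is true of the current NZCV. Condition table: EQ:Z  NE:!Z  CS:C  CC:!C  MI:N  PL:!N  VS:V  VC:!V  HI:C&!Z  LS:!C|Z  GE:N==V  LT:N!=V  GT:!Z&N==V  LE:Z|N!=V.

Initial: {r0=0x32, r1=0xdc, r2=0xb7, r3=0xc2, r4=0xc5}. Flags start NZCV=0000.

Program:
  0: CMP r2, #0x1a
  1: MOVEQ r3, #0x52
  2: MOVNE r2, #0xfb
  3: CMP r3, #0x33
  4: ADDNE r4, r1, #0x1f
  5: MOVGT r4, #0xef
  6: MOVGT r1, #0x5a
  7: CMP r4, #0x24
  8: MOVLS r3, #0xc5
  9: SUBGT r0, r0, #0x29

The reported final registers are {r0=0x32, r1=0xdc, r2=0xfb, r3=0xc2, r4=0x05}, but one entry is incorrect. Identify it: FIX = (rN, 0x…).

[0] flags=1010 → (cmp)
[1] flags=1010 EQ?F → skip
[2] flags=1010 NE?T → r2=0xfb
[3] flags=1010 → (cmp)
[4] flags=1010 NE?T → r4=0xfb
[5] flags=1010 GT?F → skip
[6] flags=1010 GT?F → skip
[7] flags=1010 → (cmp)
[8] flags=1010 LS?F → skip
[9] flags=1010 GT?F → skip

FIX = (r4, 0xfb)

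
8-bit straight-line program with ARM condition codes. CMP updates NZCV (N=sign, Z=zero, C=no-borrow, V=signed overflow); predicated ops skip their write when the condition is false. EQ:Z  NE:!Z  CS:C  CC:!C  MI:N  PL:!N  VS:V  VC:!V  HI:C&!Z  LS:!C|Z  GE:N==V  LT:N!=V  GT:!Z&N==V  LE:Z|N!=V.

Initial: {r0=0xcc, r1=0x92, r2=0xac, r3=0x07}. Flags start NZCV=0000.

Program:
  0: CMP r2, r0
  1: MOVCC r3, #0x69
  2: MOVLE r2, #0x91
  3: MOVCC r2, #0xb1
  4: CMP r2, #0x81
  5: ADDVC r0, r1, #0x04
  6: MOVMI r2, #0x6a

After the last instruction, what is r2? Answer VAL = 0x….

VAL = 0xb1

[0] flags=1000 → (cmp)
[1] flags=1000 CC?T → r3=0x69
[2] flags=1000 LE?T → r2=0x91
[3] flags=1000 CC?T → r2=0xb1
[4] flags=0010 → (cmp)
[5] flags=0010 VC?T → r0=0x96
[6] flags=0010 MI?F → skip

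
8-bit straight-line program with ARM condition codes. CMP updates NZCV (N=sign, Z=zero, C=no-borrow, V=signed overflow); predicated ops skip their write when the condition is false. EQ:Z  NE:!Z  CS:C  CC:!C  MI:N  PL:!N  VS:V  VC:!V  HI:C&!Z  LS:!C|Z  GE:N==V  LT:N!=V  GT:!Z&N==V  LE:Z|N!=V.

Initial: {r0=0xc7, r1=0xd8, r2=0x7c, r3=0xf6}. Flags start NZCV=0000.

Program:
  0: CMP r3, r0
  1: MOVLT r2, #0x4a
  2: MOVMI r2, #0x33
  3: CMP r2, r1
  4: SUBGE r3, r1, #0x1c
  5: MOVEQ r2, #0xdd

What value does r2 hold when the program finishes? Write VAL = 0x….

0: ✓ CMP  NZCV=0010
1: · MOVLT
2: · MOVMI
3: ✓ CMP  NZCV=1001
4: ✓ SUBGE  r3←0xbc
5: · MOVEQ

VAL = 0x7c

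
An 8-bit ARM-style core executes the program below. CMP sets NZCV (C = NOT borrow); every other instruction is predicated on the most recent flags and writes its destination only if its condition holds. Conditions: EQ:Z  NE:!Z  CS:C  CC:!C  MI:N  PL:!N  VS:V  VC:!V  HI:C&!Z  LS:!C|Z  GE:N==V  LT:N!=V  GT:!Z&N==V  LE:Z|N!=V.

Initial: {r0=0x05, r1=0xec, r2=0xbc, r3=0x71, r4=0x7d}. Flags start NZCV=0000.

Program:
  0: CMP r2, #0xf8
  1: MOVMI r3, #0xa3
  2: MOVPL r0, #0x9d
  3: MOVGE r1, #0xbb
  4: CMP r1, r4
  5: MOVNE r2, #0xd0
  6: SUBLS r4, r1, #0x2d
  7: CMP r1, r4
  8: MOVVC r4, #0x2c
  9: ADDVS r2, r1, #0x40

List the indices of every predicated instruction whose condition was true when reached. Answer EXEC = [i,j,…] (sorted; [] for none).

0: ✓ CMP  NZCV=1000
1: ✓ MOVMI  r3←0xa3
2: · MOVPL
3: · MOVGE
4: ✓ CMP  NZCV=0011
5: ✓ MOVNE  r2←0xd0
6: · SUBLS
7: ✓ CMP  NZCV=0011
8: · MOVVC
9: ✓ ADDVS  r2←0x2c

EXEC = [1,5,9]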